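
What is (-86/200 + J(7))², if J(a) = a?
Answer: 431649/10000 ≈ 43.165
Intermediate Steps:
(-86/200 + J(7))² = (-86/200 + 7)² = (-86*1/200 + 7)² = (-43/100 + 7)² = (657/100)² = 431649/10000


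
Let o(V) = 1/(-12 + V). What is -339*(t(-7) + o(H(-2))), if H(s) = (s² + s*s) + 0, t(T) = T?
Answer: 9831/4 ≈ 2457.8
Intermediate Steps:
H(s) = 2*s² (H(s) = (s² + s²) + 0 = 2*s² + 0 = 2*s²)
-339*(t(-7) + o(H(-2))) = -339*(-7 + 1/(-12 + 2*(-2)²)) = -339*(-7 + 1/(-12 + 2*4)) = -339*(-7 + 1/(-12 + 8)) = -339*(-7 + 1/(-4)) = -339*(-7 - ¼) = -339*(-29/4) = 9831/4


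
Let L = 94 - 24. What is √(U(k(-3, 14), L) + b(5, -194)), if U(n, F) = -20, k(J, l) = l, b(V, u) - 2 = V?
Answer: I*√13 ≈ 3.6056*I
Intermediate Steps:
b(V, u) = 2 + V
L = 70
√(U(k(-3, 14), L) + b(5, -194)) = √(-20 + (2 + 5)) = √(-20 + 7) = √(-13) = I*√13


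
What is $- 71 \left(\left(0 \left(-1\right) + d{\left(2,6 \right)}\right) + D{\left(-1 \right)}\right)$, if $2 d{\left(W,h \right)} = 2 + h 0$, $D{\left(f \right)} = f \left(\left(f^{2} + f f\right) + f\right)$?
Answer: $0$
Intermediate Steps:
$D{\left(f \right)} = f \left(f + 2 f^{2}\right)$ ($D{\left(f \right)} = f \left(\left(f^{2} + f^{2}\right) + f\right) = f \left(2 f^{2} + f\right) = f \left(f + 2 f^{2}\right)$)
$d{\left(W,h \right)} = 1$ ($d{\left(W,h \right)} = \frac{2 + h 0}{2} = \frac{2 + 0}{2} = \frac{1}{2} \cdot 2 = 1$)
$- 71 \left(\left(0 \left(-1\right) + d{\left(2,6 \right)}\right) + D{\left(-1 \right)}\right) = - 71 \left(\left(0 \left(-1\right) + 1\right) + \left(-1\right)^{2} \left(1 + 2 \left(-1\right)\right)\right) = - 71 \left(\left(0 + 1\right) + 1 \left(1 - 2\right)\right) = - 71 \left(1 + 1 \left(-1\right)\right) = - 71 \left(1 - 1\right) = \left(-71\right) 0 = 0$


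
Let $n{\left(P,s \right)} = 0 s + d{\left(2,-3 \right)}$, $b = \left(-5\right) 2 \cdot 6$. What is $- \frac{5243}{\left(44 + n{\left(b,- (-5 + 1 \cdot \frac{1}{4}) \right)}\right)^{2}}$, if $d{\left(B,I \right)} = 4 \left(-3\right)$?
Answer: $- \frac{5243}{1024} \approx -5.1201$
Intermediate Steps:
$b = -60$ ($b = \left(-10\right) 6 = -60$)
$d{\left(B,I \right)} = -12$
$n{\left(P,s \right)} = -12$ ($n{\left(P,s \right)} = 0 s - 12 = 0 - 12 = -12$)
$- \frac{5243}{\left(44 + n{\left(b,- (-5 + 1 \cdot \frac{1}{4}) \right)}\right)^{2}} = - \frac{5243}{\left(44 - 12\right)^{2}} = - \frac{5243}{32^{2}} = - \frac{5243}{1024}$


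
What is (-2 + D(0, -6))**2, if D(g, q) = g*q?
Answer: 4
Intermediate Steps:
(-2 + D(0, -6))**2 = (-2 + 0*(-6))**2 = (-2 + 0)**2 = (-2)**2 = 4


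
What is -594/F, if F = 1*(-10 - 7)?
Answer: 594/17 ≈ 34.941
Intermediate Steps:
F = -17 (F = 1*(-17) = -17)
-594/F = -594/(-17) = -594*(-1/17) = 594/17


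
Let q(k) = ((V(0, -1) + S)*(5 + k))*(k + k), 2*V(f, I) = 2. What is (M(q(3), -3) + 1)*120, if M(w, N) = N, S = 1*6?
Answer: -240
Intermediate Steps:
S = 6
V(f, I) = 1 (V(f, I) = (½)*2 = 1)
q(k) = 2*k*(35 + 7*k) (q(k) = ((1 + 6)*(5 + k))*(k + k) = (7*(5 + k))*(2*k) = (35 + 7*k)*(2*k) = 2*k*(35 + 7*k))
(M(q(3), -3) + 1)*120 = (-3 + 1)*120 = -2*120 = -240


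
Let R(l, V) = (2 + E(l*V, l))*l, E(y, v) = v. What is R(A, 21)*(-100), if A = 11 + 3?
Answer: -22400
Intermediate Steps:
A = 14
R(l, V) = l*(2 + l) (R(l, V) = (2 + l)*l = l*(2 + l))
R(A, 21)*(-100) = (14*(2 + 14))*(-100) = (14*16)*(-100) = 224*(-100) = -22400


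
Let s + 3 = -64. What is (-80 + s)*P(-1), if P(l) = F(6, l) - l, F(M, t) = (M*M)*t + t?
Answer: 5292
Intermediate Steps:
s = -67 (s = -3 - 64 = -67)
F(M, t) = t + t*M² (F(M, t) = M²*t + t = t*M² + t = t + t*M²)
P(l) = 36*l (P(l) = l*(1 + 6²) - l = l*(1 + 36) - l = l*37 - l = 37*l - l = 36*l)
(-80 + s)*P(-1) = (-80 - 67)*(36*(-1)) = -147*(-36) = 5292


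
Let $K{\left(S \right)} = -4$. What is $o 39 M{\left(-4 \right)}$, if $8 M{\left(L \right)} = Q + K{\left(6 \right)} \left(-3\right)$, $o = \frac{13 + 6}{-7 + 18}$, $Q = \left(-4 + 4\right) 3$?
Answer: $\frac{2223}{22} \approx 101.05$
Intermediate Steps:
$Q = 0$ ($Q = 0 \cdot 3 = 0$)
$o = \frac{19}{11} \approx 1.7273$
$M{\left(L \right)} = \frac{3}{2}$ ($M{\left(L \right)} = \frac{0 - -12}{8} = \frac{0 + 12}{8} = \frac{1}{8} \cdot 12 = \frac{3}{2}$)
$o 39 M{\left(-4 \right)} = \frac{19}{11} \cdot 39 \cdot \frac{3}{2} = \frac{741}{11} \cdot \frac{3}{2} = \frac{2223}{22}$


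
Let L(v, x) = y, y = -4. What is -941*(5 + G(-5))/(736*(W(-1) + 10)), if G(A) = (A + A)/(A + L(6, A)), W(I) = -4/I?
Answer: -51755/92736 ≈ -0.55809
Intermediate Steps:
L(v, x) = -4
G(A) = 2*A/(-4 + A) (G(A) = (A + A)/(A - 4) = (2*A)/(-4 + A) = 2*A/(-4 + A))
-941*(5 + G(-5))/(736*(W(-1) + 10)) = -941*(5 + 2*(-5)/(-4 - 5))/(736*(-4/(-1) + 10)) = -941*(5 + 2*(-5)/(-9))/(736*(-4*(-1) + 10)) = -941*(5 + 2*(-5)*(-1/9))/(736*(4 + 10)) = -941/(736*(14/(5 + 10/9))) = -941/(736*(14/(55/9))) = -941/(736*(14*(9/55))) = -941/(736*(126/55)) = -941/92736/55 = -941*55/92736 = -51755/92736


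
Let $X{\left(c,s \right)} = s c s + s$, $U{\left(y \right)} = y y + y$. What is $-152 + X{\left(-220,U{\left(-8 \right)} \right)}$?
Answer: $-690016$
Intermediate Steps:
$U{\left(y \right)} = y + y^{2}$ ($U{\left(y \right)} = y^{2} + y = y + y^{2}$)
$X{\left(c,s \right)} = s + c s^{2}$ ($X{\left(c,s \right)} = c s s + s = c s^{2} + s = s + c s^{2}$)
$-152 + X{\left(-220,U{\left(-8 \right)} \right)} = -152 + - 8 \left(1 - 8\right) \left(1 - 220 \left(- 8 \left(1 - 8\right)\right)\right) = -152 + \left(-8\right) \left(-7\right) \left(1 - 220 \left(\left(-8\right) \left(-7\right)\right)\right) = -152 + 56 \left(1 - 12320\right) = -152 + 56 \left(-12319\right) = -152 - 689864 = -690016$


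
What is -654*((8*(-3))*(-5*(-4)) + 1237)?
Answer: -495078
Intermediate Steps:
-654*((8*(-3))*(-5*(-4)) + 1237) = -654*(-24*20 + 1237) = -654*(-480 + 1237) = -654*757 = -495078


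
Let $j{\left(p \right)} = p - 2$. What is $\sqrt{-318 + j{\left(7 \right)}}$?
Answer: $i \sqrt{313} \approx 17.692 i$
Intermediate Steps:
$j{\left(p \right)} = -2 + p$
$\sqrt{-318 + j{\left(7 \right)}} = \sqrt{-318 + \left(-2 + 7\right)} = \sqrt{-318 + 5} = \sqrt{-313} = i \sqrt{313}$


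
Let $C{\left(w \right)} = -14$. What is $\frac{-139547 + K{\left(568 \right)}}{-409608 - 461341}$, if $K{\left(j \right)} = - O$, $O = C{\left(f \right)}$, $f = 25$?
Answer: $\frac{139533}{870949} \approx 0.16021$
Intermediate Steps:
$O = -14$
$K{\left(j \right)} = 14$ ($K{\left(j \right)} = \left(-1\right) \left(-14\right) = 14$)
$\frac{-139547 + K{\left(568 \right)}}{-409608 - 461341} = \frac{-139547 + 14}{-409608 - 461341} = - \frac{139533}{-870949} = \left(-139533\right) \left(- \frac{1}{870949}\right) = \frac{139533}{870949}$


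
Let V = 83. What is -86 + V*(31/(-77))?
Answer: -9195/77 ≈ -119.42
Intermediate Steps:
-86 + V*(31/(-77)) = -86 + 83*(31/(-77)) = -86 + 83*(31*(-1/77)) = -86 + 83*(-31/77) = -86 - 2573/77 = -9195/77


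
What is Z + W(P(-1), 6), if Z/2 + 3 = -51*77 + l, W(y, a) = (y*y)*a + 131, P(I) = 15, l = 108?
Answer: -6163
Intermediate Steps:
W(y, a) = 131 + a*y² (W(y, a) = y²*a + 131 = a*y² + 131 = 131 + a*y²)
Z = -7644 (Z = -6 + 2*(-51*77 + 108) = -6 + 2*(-3927 + 108) = -6 + 2*(-3819) = -6 - 7638 = -7644)
Z + W(P(-1), 6) = -7644 + (131 + 6*15²) = -7644 + (131 + 6*225) = -7644 + (131 + 1350) = -7644 + 1481 = -6163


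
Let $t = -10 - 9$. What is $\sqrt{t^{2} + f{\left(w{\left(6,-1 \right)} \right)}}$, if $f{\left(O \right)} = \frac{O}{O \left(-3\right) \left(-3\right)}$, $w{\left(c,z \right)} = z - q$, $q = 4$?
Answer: $\frac{5 \sqrt{130}}{3} \approx 19.003$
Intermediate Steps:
$w{\left(c,z \right)} = -4 + z$ ($w{\left(c,z \right)} = z - 4 = -4 + z$)
$t = -19$
$f{\left(O \right)} = \frac{1}{9}$ ($f{\left(O \right)} = \frac{O}{- 3 O \left(-3\right)} = \frac{O}{9 O} = O \frac{1}{9 O} = \frac{1}{9}$)
$\sqrt{t^{2} + f{\left(w{\left(6,-1 \right)} \right)}} = \sqrt{\left(-19\right)^{2} + \frac{1}{9}} = \sqrt{361 + \frac{1}{9}} = \sqrt{\frac{3250}{9}} = \frac{5 \sqrt{130}}{3}$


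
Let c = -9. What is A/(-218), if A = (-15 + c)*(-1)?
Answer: -12/109 ≈ -0.11009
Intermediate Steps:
A = 24 (A = (-15 - 9)*(-1) = -24*(-1) = 24)
A/(-218) = 24/(-218) = 24*(-1/218) = -12/109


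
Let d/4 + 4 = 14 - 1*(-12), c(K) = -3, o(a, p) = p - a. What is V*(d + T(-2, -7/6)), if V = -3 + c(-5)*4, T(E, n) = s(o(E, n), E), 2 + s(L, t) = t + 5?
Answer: -1335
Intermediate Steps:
s(L, t) = 3 + t (s(L, t) = -2 + (t + 5) = -2 + (5 + t) = 3 + t)
T(E, n) = 3 + E
d = 88 (d = -16 + 4*(14 - 1*(-12)) = -16 + 4*(14 + 12) = -16 + 4*26 = -16 + 104 = 88)
V = -15 (V = -3 - 3*4 = -3 - 12 = -15)
V*(d + T(-2, -7/6)) = -15*(88 + (3 - 2)) = -15*(88 + 1) = -15*89 = -1335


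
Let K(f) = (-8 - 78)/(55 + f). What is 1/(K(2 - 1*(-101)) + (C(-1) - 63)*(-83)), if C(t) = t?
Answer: 79/419605 ≈ 0.00018827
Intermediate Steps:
K(f) = -86/(55 + f)
1/(K(2 - 1*(-101)) + (C(-1) - 63)*(-83)) = 1/(-86/(55 + (2 - 1*(-101))) + (-1 - 63)*(-83)) = 1/(-86/(55 + (2 + 101)) - 64*(-83)) = 1/(-86/(55 + 103) + 5312) = 1/(-86/158 + 5312) = 1/(-86*1/158 + 5312) = 1/(-43/79 + 5312) = 1/(419605/79) = 79/419605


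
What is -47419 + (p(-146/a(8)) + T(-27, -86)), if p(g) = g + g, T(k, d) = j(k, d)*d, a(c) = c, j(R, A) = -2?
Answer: -94567/2 ≈ -47284.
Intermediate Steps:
T(k, d) = -2*d
p(g) = 2*g
-47419 + (p(-146/a(8)) + T(-27, -86)) = -47419 + (2*(-146/8) - 2*(-86)) = -47419 + (2*(-146*⅛) + 172) = -47419 + (2*(-73/4) + 172) = -47419 + (-73/2 + 172) = -47419 + 271/2 = -94567/2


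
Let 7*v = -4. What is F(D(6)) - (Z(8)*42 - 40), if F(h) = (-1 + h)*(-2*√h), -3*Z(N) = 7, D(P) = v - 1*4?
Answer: 138 + 312*I*√14/49 ≈ 138.0 + 23.824*I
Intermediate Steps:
v = -4/7 (v = (⅐)*(-4) = -4/7 ≈ -0.57143)
D(P) = -32/7 (D(P) = -4/7 - 1*4 = -4/7 - 4 = -32/7)
Z(N) = -7/3 (Z(N) = -⅓*7 = -7/3)
F(h) = -2*√h*(-1 + h)
F(D(6)) - (Z(8)*42 - 40) = 2*√(-32/7)*(1 - 1*(-32/7)) - (-7/3*42 - 40) = 2*(4*I*√14/7)*(1 + 32/7) - (-98 - 40) = 2*(4*I*√14/7)*(39/7) - 1*(-138) = 312*I*√14/49 + 138 = 138 + 312*I*√14/49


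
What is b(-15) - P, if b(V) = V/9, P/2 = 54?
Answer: -329/3 ≈ -109.67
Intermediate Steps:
P = 108 (P = 2*54 = 108)
b(V) = V/9 (b(V) = V*(1/9) = V/9)
b(-15) - P = (1/9)*(-15) - 1*108 = -5/3 - 108 = -329/3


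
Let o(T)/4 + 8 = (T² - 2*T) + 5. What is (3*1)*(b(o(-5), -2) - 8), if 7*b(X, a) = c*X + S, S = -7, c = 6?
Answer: 2115/7 ≈ 302.14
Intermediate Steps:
o(T) = -12 - 8*T + 4*T² (o(T) = -32 + 4*((T² - 2*T) + 5) = -32 + 4*(5 + T² - 2*T) = -32 + (20 - 8*T + 4*T²) = -12 - 8*T + 4*T²)
b(X, a) = -1 + 6*X/7 (b(X, a) = (6*X - 7)/7 = (-7 + 6*X)/7 = -1 + 6*X/7)
(3*1)*(b(o(-5), -2) - 8) = (3*1)*((-1 + 6*(-12 - 8*(-5) + 4*(-5)²)/7) - 8) = 3*((-1 + 6*(-12 + 40 + 4*25)/7) - 8) = 3*((-1 + 6*(-12 + 40 + 100)/7) - 8) = 3*((-1 + (6/7)*128) - 8) = 3*((-1 + 768/7) - 8) = 3*(761/7 - 8) = 3*(705/7) = 2115/7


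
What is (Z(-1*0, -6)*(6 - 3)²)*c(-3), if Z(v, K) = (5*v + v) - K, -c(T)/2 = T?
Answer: 324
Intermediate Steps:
c(T) = -2*T
Z(v, K) = -K + 6*v (Z(v, K) = 6*v - K = -K + 6*v)
(Z(-1*0, -6)*(6 - 3)²)*c(-3) = ((-1*(-6) + 6*(-1*0))*(6 - 3)²)*(-2*(-3)) = ((6 + 6*0)*3²)*6 = ((6 + 0)*9)*6 = (6*9)*6 = 54*6 = 324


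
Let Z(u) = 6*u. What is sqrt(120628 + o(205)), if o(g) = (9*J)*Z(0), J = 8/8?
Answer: 2*sqrt(30157) ≈ 347.32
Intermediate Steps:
J = 1 (J = 8*(1/8) = 1)
o(g) = 0 (o(g) = (9*1)*(6*0) = 9*0 = 0)
sqrt(120628 + o(205)) = sqrt(120628 + 0) = sqrt(120628) = 2*sqrt(30157)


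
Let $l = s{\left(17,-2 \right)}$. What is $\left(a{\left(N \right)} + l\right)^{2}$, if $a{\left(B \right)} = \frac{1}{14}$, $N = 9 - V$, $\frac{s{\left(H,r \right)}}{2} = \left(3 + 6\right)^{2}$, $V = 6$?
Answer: $\frac{5148361}{196} \approx 26267.0$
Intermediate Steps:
$s{\left(H,r \right)} = 162$ ($s{\left(H,r \right)} = 2 \left(3 + 6\right)^{2} = 2 \cdot 9^{2} = 2 \cdot 81 = 162$)
$N = 3$ ($N = 9 - 6 = 3$)
$l = 162$
$a{\left(B \right)} = \frac{1}{14}$
$\left(a{\left(N \right)} + l\right)^{2} = \left(\frac{1}{14} + 162\right)^{2} = \left(\frac{2269}{14}\right)^{2} = \frac{5148361}{196}$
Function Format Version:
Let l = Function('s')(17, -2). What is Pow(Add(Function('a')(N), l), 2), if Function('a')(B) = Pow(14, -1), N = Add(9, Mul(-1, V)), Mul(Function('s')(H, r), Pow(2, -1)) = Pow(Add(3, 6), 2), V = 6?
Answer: Rational(5148361, 196) ≈ 26267.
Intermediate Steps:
Function('s')(H, r) = 162 (Function('s')(H, r) = Mul(2, Pow(Add(3, 6), 2)) = Mul(2, Pow(9, 2)) = Mul(2, 81) = 162)
N = 3 (N = Add(9, Mul(-1, 6)) = Add(9, -6) = 3)
l = 162
Function('a')(B) = Rational(1, 14)
Pow(Add(Function('a')(N), l), 2) = Pow(Add(Rational(1, 14), 162), 2) = Pow(Rational(2269, 14), 2) = Rational(5148361, 196)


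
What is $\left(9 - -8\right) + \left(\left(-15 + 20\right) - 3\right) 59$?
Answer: $135$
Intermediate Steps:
$\left(9 - -8\right) + \left(\left(-15 + 20\right) - 3\right) 59 = \left(9 + 8\right) + \left(5 - 3\right) 59 = 17 + 2 \cdot 59 = 17 + 118 = 135$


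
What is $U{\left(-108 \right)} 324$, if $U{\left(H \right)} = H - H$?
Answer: $0$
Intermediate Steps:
$U{\left(H \right)} = 0$
$U{\left(-108 \right)} 324 = 0 \cdot 324 = 0$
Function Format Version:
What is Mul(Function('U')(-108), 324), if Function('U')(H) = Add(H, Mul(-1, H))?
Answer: 0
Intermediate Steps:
Function('U')(H) = 0
Mul(Function('U')(-108), 324) = Mul(0, 324) = 0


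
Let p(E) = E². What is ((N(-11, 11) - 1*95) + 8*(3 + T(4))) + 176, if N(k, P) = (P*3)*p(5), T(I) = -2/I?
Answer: 926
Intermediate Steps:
N(k, P) = 75*P (N(k, P) = (P*3)*5² = (3*P)*25 = 75*P)
((N(-11, 11) - 1*95) + 8*(3 + T(4))) + 176 = ((75*11 - 1*95) + 8*(3 - 2/4)) + 176 = ((825 - 95) + 8*(3 - 2*¼)) + 176 = (730 + 8*(3 - ½)) + 176 = (730 + 8*(5/2)) + 176 = (730 + 20) + 176 = 750 + 176 = 926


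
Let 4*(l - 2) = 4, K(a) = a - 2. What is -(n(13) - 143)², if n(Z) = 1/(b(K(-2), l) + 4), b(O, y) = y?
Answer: -1000000/49 ≈ -20408.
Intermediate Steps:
K(a) = -2 + a
l = 3 (l = 2 + (¼)*4 = 2 + 1 = 3)
n(Z) = ⅐ (n(Z) = 1/(3 + 4) = 1/7 = ⅐)
-(n(13) - 143)² = -(⅐ - 143)² = -(-1000/7)² = -1*1000000/49 = -1000000/49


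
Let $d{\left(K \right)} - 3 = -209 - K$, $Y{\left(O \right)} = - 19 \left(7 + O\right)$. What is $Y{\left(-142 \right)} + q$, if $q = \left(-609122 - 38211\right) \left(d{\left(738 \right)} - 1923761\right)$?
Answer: $1245925064330$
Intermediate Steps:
$Y{\left(O \right)} = -133 - 19 O$
$d{\left(K \right)} = -206 - K$ ($d{\left(K \right)} = 3 - \left(209 + K\right) = -206 - K$)
$q = 1245925061765$ ($q = \left(-609122 - 38211\right) \left(\left(-206 - 738\right) - 1923761\right) = - 647333 \left(\left(-206 - 738\right) - 1923761\right) = - 647333 \left(-944 - 1923761\right) = \left(-647333\right) \left(-1924705\right) = 1245925061765$)
$Y{\left(-142 \right)} + q = \left(-133 - -2698\right) + 1245925061765 = \left(-133 + 2698\right) + 1245925061765 = 2565 + 1245925061765 = 1245925064330$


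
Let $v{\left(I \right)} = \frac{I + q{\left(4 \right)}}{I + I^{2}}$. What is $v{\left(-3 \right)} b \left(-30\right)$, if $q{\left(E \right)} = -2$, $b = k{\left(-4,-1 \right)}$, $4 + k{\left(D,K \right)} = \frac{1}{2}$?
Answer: $- \frac{175}{2} \approx -87.5$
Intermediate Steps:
$k{\left(D,K \right)} = - \frac{7}{2}$ ($k{\left(D,K \right)} = -4 + \frac{1}{2} = - \frac{7}{2}$)
$b = - \frac{7}{2} \approx -3.5$
$v{\left(I \right)} = \frac{-2 + I}{I + I^{2}}$ ($v{\left(I \right)} = \frac{I - 2}{I + I^{2}} = \frac{-2 + I}{I + I^{2}}$)
$v{\left(-3 \right)} b \left(-30\right) = \frac{-2 - 3}{\left(-3\right) \left(1 - 3\right)} \left(- \frac{7}{2}\right) \left(-30\right) = \left(- \frac{1}{3}\right) \frac{1}{-2} \left(-5\right) \left(- \frac{7}{2}\right) \left(-30\right) = \left(- \frac{1}{3}\right) \left(- \frac{1}{2}\right) \left(-5\right) \left(- \frac{7}{2}\right) \left(-30\right) = \left(- \frac{5}{6}\right) \left(- \frac{7}{2}\right) \left(-30\right) = \frac{35}{12} \left(-30\right) = - \frac{175}{2}$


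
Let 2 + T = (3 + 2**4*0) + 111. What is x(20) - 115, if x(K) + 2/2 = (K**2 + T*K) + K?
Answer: 2544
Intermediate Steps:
T = 112 (T = -2 + ((3 + 2**4*0) + 111) = -2 + ((3 + 16*0) + 111) = -2 + ((3 + 0) + 111) = -2 + (3 + 111) = -2 + 114 = 112)
x(K) = -1 + K**2 + 113*K (x(K) = -1 + ((K**2 + 112*K) + K) = -1 + (K**2 + 113*K) = -1 + K**2 + 113*K)
x(20) - 115 = (-1 + 20**2 + 113*20) - 115 = (-1 + 400 + 2260) - 115 = 2659 - 115 = 2544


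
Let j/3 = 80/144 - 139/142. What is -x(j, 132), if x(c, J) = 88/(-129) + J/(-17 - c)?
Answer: 7843616/864429 ≈ 9.0738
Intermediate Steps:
j = -541/426 (j = 3*(80/144 - 139/142) = 3*(80*(1/144) - 139*1/142) = 3*(5/9 - 139/142) = 3*(-541/1278) = -541/426 ≈ -1.2700)
x(c, J) = -88/129 + J/(-17 - c) (x(c, J) = 88*(-1/129) + J/(-17 - c) = -88/129 + J/(-17 - c))
-x(j, 132) = -(-1496 - 129*132 - 88*(-541/426))/(129*(17 - 541/426)) = -(-1496 - 17028 + 23804/213)/(129*6701/426) = -426*(-3921808)/(129*6701*213) = -1*(-7843616/864429) = 7843616/864429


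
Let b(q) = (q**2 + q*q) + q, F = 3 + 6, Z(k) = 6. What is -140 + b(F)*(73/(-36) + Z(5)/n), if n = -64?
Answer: -16089/32 ≈ -502.78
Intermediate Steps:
F = 9
b(q) = q + 2*q**2 (b(q) = (q**2 + q**2) + q = 2*q**2 + q = q + 2*q**2)
-140 + b(F)*(73/(-36) + Z(5)/n) = -140 + (9*(1 + 2*9))*(73/(-36) + 6/(-64)) = -140 + (9*(1 + 18))*(73*(-1/36) + 6*(-1/64)) = -140 + (9*19)*(-73/36 - 3/32) = -140 + 171*(-611/288) = -140 - 11609/32 = -16089/32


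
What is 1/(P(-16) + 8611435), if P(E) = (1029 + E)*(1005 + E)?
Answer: 1/9613292 ≈ 1.0402e-7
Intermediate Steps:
P(E) = (1005 + E)*(1029 + E)
1/(P(-16) + 8611435) = 1/((1034145 + (-16)² + 2034*(-16)) + 8611435) = 1/((1034145 + 256 - 32544) + 8611435) = 1/(1001857 + 8611435) = 1/9613292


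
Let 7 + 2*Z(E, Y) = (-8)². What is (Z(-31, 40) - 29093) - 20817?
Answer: -99763/2 ≈ -49882.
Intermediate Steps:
Z(E, Y) = 57/2 (Z(E, Y) = -7/2 + (½)*(-8)² = -7/2 + (½)*64 = -7/2 + 32 = 57/2)
(Z(-31, 40) - 29093) - 20817 = (57/2 - 29093) - 20817 = -58129/2 - 20817 = -99763/2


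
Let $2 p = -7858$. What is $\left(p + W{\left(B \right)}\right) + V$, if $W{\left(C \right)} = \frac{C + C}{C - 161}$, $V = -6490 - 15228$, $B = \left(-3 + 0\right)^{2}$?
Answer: $- \frac{1949181}{76} \approx -25647.0$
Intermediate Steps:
$B = 9$ ($B = \left(-3\right)^{2} = 9$)
$V = -21718$ ($V = -6490 - 15228 = -21718$)
$p = -3929$ ($p = \frac{1}{2} \left(-7858\right) = -3929$)
$W{\left(C \right)} = \frac{2 C}{-161 + C}$
$\left(p + W{\left(B \right)}\right) + V = \left(-3929 + 2 \cdot 9 \frac{1}{-161 + 9}\right) - 21718 = \left(-3929 + 2 \cdot 9 \frac{1}{-152}\right) - 21718 = \left(-3929 + 2 \cdot 9 \left(- \frac{1}{152}\right)\right) - 21718 = \left(-3929 - \frac{9}{76}\right) - 21718 = - \frac{298613}{76} - 21718 = - \frac{1949181}{76}$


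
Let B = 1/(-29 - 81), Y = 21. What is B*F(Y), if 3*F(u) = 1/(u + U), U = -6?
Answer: -1/4950 ≈ -0.00020202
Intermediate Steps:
F(u) = 1/(3*(-6 + u)) (F(u) = 1/(3*(u - 6)) = 1/(3*(-6 + u)))
B = -1/110 (B = 1/(-110) = -1/110 ≈ -0.0090909)
B*F(Y) = -1/(330*(-6 + 21)) = -1/(330*15) = -1/110*1/45 = -1/4950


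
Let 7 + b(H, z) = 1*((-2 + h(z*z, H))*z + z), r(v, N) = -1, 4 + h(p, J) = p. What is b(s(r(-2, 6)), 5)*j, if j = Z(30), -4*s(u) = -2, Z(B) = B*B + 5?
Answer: 84165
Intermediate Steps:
h(p, J) = -4 + p
Z(B) = 5 + B**2 (Z(B) = B**2 + 5 = 5 + B**2)
s(u) = 1/2 (s(u) = -1/4*(-2) = 1/2)
b(H, z) = -7 + z + z*(-6 + z**2) (b(H, z) = -7 + 1*((-2 + (-4 + z*z))*z + z) = -7 + 1*((-2 + (-4 + z**2))*z + z) = -7 + 1*((-6 + z**2)*z + z) = -7 + 1*(z*(-6 + z**2) + z) = -7 + 1*(z + z*(-6 + z**2)) = -7 + (z + z*(-6 + z**2)) = -7 + z + z*(-6 + z**2))
j = 905 (j = 5 + 30**2 = 5 + 900 = 905)
b(s(r(-2, 6)), 5)*j = (-7 + 5**3 - 5*5)*905 = (-7 + 125 - 25)*905 = 93*905 = 84165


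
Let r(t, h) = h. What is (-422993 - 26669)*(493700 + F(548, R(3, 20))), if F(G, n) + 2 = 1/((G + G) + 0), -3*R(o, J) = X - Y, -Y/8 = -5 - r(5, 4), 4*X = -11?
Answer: -121654482306479/548 ≈ -2.2200e+11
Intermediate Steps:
X = -11/4 (X = (1/4)*(-11) = -11/4 ≈ -2.7500)
Y = 72 (Y = -8*(-5 - 1*4) = -8*(-5 - 4) = -8*(-9) = 72)
R(o, J) = 299/12 (R(o, J) = -(-11/4 - 1*72)/3 = -(-11/4 - 72)/3 = -1/3*(-299/4) = 299/12)
F(G, n) = -2 + 1/(2*G) (F(G, n) = -2 + 1/((G + G) + 0) = -2 + 1/(2*G + 0) = -2 + 1/(2*G))
(-422993 - 26669)*(493700 + F(548, R(3, 20))) = (-422993 - 26669)*(493700 + (-2 + (1/2)/548)) = -449662*(493700 + (-2 + (1/2)*(1/548))) = -449662*(493700 + (-2 + 1/1096)) = -449662*(493700 - 2191/1096) = -449662*541093009/1096 = -121654482306479/548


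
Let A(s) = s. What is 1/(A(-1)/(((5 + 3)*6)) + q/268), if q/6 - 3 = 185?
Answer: 3216/13469 ≈ 0.23877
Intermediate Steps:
q = 1128 (q = 18 + 6*185 = 18 + 1110 = 1128)
1/(A(-1)/(((5 + 3)*6)) + q/268) = 1/(-1/((5 + 3)*6) + 1128/268) = 1/(-1/(8*6) + 1128*(1/268)) = 1/(-1/48 + 282/67) = 1/(13469/3216) = 3216/13469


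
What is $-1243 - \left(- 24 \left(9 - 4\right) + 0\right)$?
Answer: $-1123$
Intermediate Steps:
$-1243 - \left(- 24 \left(9 - 4\right) + 0\right) = -1243 - \left(\left(-24\right) 5 + 0\right) = -1243 - \left(-120 + 0\right) = -1243 - -120 = -1243 + 120 = -1123$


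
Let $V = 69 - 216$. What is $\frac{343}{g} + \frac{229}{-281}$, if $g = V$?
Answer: $- \frac{2654}{843} \approx -3.1483$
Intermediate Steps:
$V = -147$ ($V = 69 - 216 = -147$)
$g = -147$
$\frac{343}{g} + \frac{229}{-281} = \frac{343}{-147} + \frac{229}{-281} = 343 \left(- \frac{1}{147}\right) + 229 \left(- \frac{1}{281}\right) = - \frac{7}{3} - \frac{229}{281} = - \frac{2654}{843}$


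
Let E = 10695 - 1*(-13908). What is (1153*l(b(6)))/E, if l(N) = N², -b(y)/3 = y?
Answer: 124524/8201 ≈ 15.184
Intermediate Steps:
b(y) = -3*y
E = 24603 (E = 10695 + 13908 = 24603)
(1153*l(b(6)))/E = (1153*(-3*6)²)/24603 = (1153*(-18)²)*(1/24603) = (1153*324)*(1/24603) = 373572*(1/24603) = 124524/8201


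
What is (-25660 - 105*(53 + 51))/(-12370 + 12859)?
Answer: -36580/489 ≈ -74.806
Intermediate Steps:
(-25660 - 105*(53 + 51))/(-12370 + 12859) = (-25660 - 105*104)/489 = (-25660 - 10920)*(1/489) = -36580*1/489 = -36580/489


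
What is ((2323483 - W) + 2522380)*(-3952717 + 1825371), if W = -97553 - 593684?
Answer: -11779327536600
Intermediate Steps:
W = -691237
((2323483 - W) + 2522380)*(-3952717 + 1825371) = ((2323483 - 1*(-691237)) + 2522380)*(-3952717 + 1825371) = ((2323483 + 691237) + 2522380)*(-2127346) = (3014720 + 2522380)*(-2127346) = 5537100*(-2127346) = -11779327536600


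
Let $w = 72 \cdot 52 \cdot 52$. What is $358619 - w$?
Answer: $163931$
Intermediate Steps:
$w = 194688$ ($w = 3744 \cdot 52 = 194688$)
$358619 - w = 358619 - 194688 = 163931$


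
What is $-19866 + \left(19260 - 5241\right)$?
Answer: $-5847$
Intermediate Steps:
$-19866 + \left(19260 - 5241\right) = -19866 + 14019 = -5847$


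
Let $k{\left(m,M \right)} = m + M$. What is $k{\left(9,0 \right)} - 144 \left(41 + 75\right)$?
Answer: $-16695$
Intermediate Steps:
$k{\left(m,M \right)} = M + m$
$k{\left(9,0 \right)} - 144 \left(41 + 75\right) = \left(0 + 9\right) - 144 \left(41 + 75\right) = 9 - 16704 = -16695$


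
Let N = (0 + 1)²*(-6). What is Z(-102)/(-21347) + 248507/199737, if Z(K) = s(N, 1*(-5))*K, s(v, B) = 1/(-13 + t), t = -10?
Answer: 121991842193/98067071997 ≈ 1.2440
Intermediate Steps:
N = -6 (N = 1²*(-6) = 1*(-6) = -6)
s(v, B) = -1/23 (s(v, B) = 1/(-13 - 10) = 1/(-23) = -1/23)
Z(K) = -K/23
Z(-102)/(-21347) + 248507/199737 = -1/23*(-102)/(-21347) + 248507/199737 = (102/23)*(-1/21347) + 248507*(1/199737) = -102/490981 + 248507/199737 = 121991842193/98067071997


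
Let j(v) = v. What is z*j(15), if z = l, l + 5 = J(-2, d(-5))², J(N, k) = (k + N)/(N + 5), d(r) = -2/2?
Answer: -60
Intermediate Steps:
d(r) = -1 (d(r) = -2*½ = -1)
J(N, k) = (N + k)/(5 + N)
l = -4 (l = -5 + ((-2 - 1)/(5 - 2))² = -5 + (-3/3)² = -5 + ((⅓)*(-3))² = -5 + (-1)² = -5 + 1 = -4)
z = -4
z*j(15) = -4*15 = -60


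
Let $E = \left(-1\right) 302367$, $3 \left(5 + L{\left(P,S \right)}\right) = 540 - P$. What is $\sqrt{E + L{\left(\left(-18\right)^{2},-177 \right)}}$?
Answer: $10 i \sqrt{3023} \approx 549.82 i$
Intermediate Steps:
$L{\left(P,S \right)} = 175 - \frac{P}{3}$ ($L{\left(P,S \right)} = -5 + \frac{540 - P}{3} = -5 - \left(-180 + \frac{P}{3}\right) = 175 - \frac{P}{3}$)
$E = -302367$
$\sqrt{E + L{\left(\left(-18\right)^{2},-177 \right)}} = \sqrt{-302367 + \left(175 - \frac{\left(-18\right)^{2}}{3}\right)} = \sqrt{-302367 + \left(175 - 108\right)} = \sqrt{-302367 + 67} = \sqrt{-302300} = 10 i \sqrt{3023}$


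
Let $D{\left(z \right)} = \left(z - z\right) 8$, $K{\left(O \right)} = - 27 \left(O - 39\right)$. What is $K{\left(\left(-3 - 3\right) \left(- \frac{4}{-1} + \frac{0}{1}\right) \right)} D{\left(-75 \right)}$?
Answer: $0$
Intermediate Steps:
$K{\left(O \right)} = 1053 - 27 O$ ($K{\left(O \right)} = - 27 \left(-39 + O\right) = 1053 - 27 O$)
$D{\left(z \right)} = 0$ ($D{\left(z \right)} = 0 \cdot 8 = 0$)
$K{\left(\left(-3 - 3\right) \left(- \frac{4}{-1} + \frac{0}{1}\right) \right)} D{\left(-75 \right)} = \left(1053 - 27 \left(-3 - 3\right) \left(- \frac{4}{-1} + \frac{0}{1}\right)\right) 0 = \left(1053 - 27 \left(- 6 \left(\left(-4\right) \left(-1\right) + 0 \cdot 1\right)\right)\right) 0 = \left(1053 - 27 \left(- 6 \left(4 + 0\right)\right)\right) 0 = \left(1053 - 27 \left(\left(-6\right) 4\right)\right) 0 = \left(1053 - -648\right) 0 = \left(1053 + 648\right) 0 = 1701 \cdot 0 = 0$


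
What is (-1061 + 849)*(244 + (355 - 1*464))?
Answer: -28620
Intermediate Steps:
(-1061 + 849)*(244 + (355 - 1*464)) = -212*(244 + (355 - 464)) = -212*(244 - 109) = -212*135 = -28620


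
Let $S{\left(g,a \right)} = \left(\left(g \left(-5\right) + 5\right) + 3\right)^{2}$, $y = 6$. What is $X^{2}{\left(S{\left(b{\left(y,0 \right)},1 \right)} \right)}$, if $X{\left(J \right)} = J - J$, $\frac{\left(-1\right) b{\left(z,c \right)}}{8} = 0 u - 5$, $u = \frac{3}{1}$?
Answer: $0$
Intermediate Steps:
$u = 3$ ($u = 3 \cdot 1 = 3$)
$b{\left(z,c \right)} = 40$ ($b{\left(z,c \right)} = - 8 \left(0 \cdot 3 - 5\right) = - 8 \left(0 - 5\right) = \left(-8\right) \left(-5\right) = 40$)
$S{\left(g,a \right)} = \left(8 - 5 g\right)^{2}$ ($S{\left(g,a \right)} = \left(\left(- 5 g + 5\right) + 3\right)^{2} = \left(\left(5 - 5 g\right) + 3\right)^{2} = \left(8 - 5 g\right)^{2}$)
$X{\left(J \right)} = 0$
$X^{2}{\left(S{\left(b{\left(y,0 \right)},1 \right)} \right)} = 0^{2} = 0$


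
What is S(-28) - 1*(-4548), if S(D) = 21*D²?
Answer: 21012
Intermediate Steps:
S(-28) - 1*(-4548) = 21*(-28)² - 1*(-4548) = 21*784 + 4548 = 16464 + 4548 = 21012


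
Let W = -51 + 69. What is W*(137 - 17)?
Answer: 2160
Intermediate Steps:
W = 18
W*(137 - 17) = 18*(137 - 17) = 18*120 = 2160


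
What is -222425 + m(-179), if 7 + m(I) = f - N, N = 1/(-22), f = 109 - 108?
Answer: -4893481/22 ≈ -2.2243e+5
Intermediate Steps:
f = 1
N = -1/22 ≈ -0.045455
m(I) = -131/22 (m(I) = -7 + (1 - 1*(-1/22)) = -7 + (1 + 1/22) = -7 + 23/22 = -131/22)
-222425 + m(-179) = -222425 - 131/22 = -4893481/22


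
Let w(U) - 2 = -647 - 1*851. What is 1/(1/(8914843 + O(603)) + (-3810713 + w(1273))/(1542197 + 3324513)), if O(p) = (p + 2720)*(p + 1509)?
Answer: -77541382897490/60739993562261 ≈ -1.2766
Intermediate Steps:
w(U) = -1496 (w(U) = 2 + (-647 - 1*851) = 2 + (-647 - 851) = 2 - 1498 = -1496)
O(p) = (1509 + p)*(2720 + p) (O(p) = (2720 + p)*(1509 + p) = (1509 + p)*(2720 + p))
1/(1/(8914843 + O(603)) + (-3810713 + w(1273))/(1542197 + 3324513)) = 1/(1/(8914843 + (4104480 + 603² + 4229*603)) + (-3810713 - 1496)/(1542197 + 3324513)) = 1/(1/(8914843 + (4104480 + 363609 + 2550087)) - 3812209/4866710) = 1/(1/(8914843 + 7018176) - 3812209*1/4866710) = 1/(1/15933019 - 3812209/4866710) = 1/(-60739993562261/77541382897490) = -77541382897490/60739993562261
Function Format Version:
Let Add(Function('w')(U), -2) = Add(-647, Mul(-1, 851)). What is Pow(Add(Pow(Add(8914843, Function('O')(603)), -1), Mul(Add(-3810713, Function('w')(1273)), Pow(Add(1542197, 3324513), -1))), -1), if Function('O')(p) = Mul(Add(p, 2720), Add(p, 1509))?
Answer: Rational(-77541382897490, 60739993562261) ≈ -1.2766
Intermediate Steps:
Function('w')(U) = -1496 (Function('w')(U) = Add(2, Add(-647, Mul(-1, 851))) = Add(2, Add(-647, -851)) = Add(2, -1498) = -1496)
Function('O')(p) = Mul(Add(1509, p), Add(2720, p)) (Function('O')(p) = Mul(Add(2720, p), Add(1509, p)) = Mul(Add(1509, p), Add(2720, p)))
Pow(Add(Pow(Add(8914843, Function('O')(603)), -1), Mul(Add(-3810713, Function('w')(1273)), Pow(Add(1542197, 3324513), -1))), -1) = Pow(Add(Pow(Add(8914843, Add(4104480, Pow(603, 2), Mul(4229, 603))), -1), Mul(Add(-3810713, -1496), Pow(Add(1542197, 3324513), -1))), -1) = Pow(Add(Pow(Add(8914843, Add(4104480, 363609, 2550087)), -1), Mul(-3812209, Pow(4866710, -1))), -1) = Pow(Add(Pow(Add(8914843, 7018176), -1), Mul(-3812209, Rational(1, 4866710))), -1) = Pow(Add(Pow(15933019, -1), Rational(-3812209, 4866710)), -1) = Pow(Add(Rational(1, 15933019), Rational(-3812209, 4866710)), -1) = Pow(Rational(-60739993562261, 77541382897490), -1) = Rational(-77541382897490, 60739993562261)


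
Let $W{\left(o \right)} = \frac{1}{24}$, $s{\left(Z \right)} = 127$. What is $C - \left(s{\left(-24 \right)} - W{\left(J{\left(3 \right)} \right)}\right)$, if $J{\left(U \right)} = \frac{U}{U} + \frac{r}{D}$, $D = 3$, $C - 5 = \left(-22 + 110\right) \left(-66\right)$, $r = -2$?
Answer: $- \frac{142319}{24} \approx -5930.0$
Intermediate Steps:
$C = -5803$ ($C = 5 + \left(-22 + 110\right) \left(-66\right) = 5 + 88 \left(-66\right) = 5 - 5808 = -5803$)
$J{\left(U \right)} = \frac{1}{3}$ ($J{\left(U \right)} = \frac{U}{U} - \frac{2}{3} = 1 - \frac{2}{3} = \frac{1}{3}$)
$W{\left(o \right)} = \frac{1}{24}$
$C - \left(s{\left(-24 \right)} - W{\left(J{\left(3 \right)} \right)}\right) = -5803 - \left(127 - \frac{1}{24}\right) = -5803 - \frac{3047}{24} = - \frac{142319}{24}$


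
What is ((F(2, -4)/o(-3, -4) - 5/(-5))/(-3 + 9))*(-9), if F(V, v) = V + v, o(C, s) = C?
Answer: -5/2 ≈ -2.5000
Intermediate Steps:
((F(2, -4)/o(-3, -4) - 5/(-5))/(-3 + 9))*(-9) = (((2 - 4)/(-3) - 5/(-5))/(-3 + 9))*(-9) = ((-2*(-1/3) - 5*(-1/5))/6)*(-9) = ((2/3 + 1)/6)*(-9) = ((1/6)*(5/3))*(-9) = (5/18)*(-9) = -5/2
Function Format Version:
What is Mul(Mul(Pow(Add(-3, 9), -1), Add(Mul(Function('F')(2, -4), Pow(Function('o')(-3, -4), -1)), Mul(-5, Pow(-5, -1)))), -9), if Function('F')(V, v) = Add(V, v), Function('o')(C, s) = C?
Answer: Rational(-5, 2) ≈ -2.5000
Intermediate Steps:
Mul(Mul(Pow(Add(-3, 9), -1), Add(Mul(Function('F')(2, -4), Pow(Function('o')(-3, -4), -1)), Mul(-5, Pow(-5, -1)))), -9) = Mul(Mul(Pow(Add(-3, 9), -1), Add(Mul(Add(2, -4), Pow(-3, -1)), Mul(-5, Pow(-5, -1)))), -9) = Mul(Mul(Pow(6, -1), Add(Mul(-2, Rational(-1, 3)), Mul(-5, Rational(-1, 5)))), -9) = Mul(Mul(Rational(1, 6), Add(Rational(2, 3), 1)), -9) = Mul(Mul(Rational(1, 6), Rational(5, 3)), -9) = Mul(Rational(5, 18), -9) = Rational(-5, 2)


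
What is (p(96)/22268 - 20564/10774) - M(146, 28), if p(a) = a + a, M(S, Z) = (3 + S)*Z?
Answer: -125172879106/29989429 ≈ -4173.9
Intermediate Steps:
M(S, Z) = Z*(3 + S)
p(a) = 2*a
(p(96)/22268 - 20564/10774) - M(146, 28) = ((2*96)/22268 - 20564/10774) - 28*(3 + 146) = (192*(1/22268) - 20564*1/10774) - 28*149 = (48/5567 - 10282/5387) - 1*4172 = -56981318/29989429 - 4172 = -125172879106/29989429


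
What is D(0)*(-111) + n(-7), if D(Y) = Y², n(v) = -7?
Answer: -7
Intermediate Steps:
D(0)*(-111) + n(-7) = 0²*(-111) - 7 = 0*(-111) - 7 = 0 - 7 = -7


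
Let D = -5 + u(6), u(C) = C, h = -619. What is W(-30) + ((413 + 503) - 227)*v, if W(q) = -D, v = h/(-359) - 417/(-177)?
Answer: 59523577/21181 ≈ 2810.2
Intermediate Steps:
v = 86422/21181 (v = -619/(-359) - 417/(-177) = -619*(-1/359) - 417*(-1/177) = 619/359 + 139/59 = 86422/21181 ≈ 4.0802)
D = 1 (D = -5 + 6 = 1)
W(q) = -1 (W(q) = -1*1 = -1)
W(-30) + ((413 + 503) - 227)*v = -1 + ((413 + 503) - 227)*(86422/21181) = -1 + (916 - 227)*(86422/21181) = -1 + 689*(86422/21181) = -1 + 59544758/21181 = 59523577/21181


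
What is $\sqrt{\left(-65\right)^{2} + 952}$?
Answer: $\sqrt{5177} \approx 71.951$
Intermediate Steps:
$\sqrt{\left(-65\right)^{2} + 952} = \sqrt{4225 + 952} = \sqrt{5177}$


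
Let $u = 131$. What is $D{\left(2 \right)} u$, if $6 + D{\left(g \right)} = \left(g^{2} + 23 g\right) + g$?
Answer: $6026$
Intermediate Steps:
$D{\left(g \right)} = -6 + g^{2} + 24 g$ ($D{\left(g \right)} = -6 + \left(\left(g^{2} + 23 g\right) + g\right) = -6 + \left(g^{2} + 24 g\right) = -6 + g^{2} + 24 g$)
$D{\left(2 \right)} u = \left(-6 + 2^{2} + 24 \cdot 2\right) 131 = \left(-6 + 4 + 48\right) 131 = 46 \cdot 131 = 6026$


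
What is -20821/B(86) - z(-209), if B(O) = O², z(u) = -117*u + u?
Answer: -179329445/7396 ≈ -24247.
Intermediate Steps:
z(u) = -116*u
-20821/B(86) - z(-209) = -20821/(86²) - (-116)*(-209) = -20821/7396 - 1*24244 = -20821*1/7396 - 24244 = -20821/7396 - 24244 = -179329445/7396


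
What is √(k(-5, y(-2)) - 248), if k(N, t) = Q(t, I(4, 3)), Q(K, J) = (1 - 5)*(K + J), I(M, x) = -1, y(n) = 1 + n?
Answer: 4*I*√15 ≈ 15.492*I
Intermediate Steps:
Q(K, J) = -4*J - 4*K (Q(K, J) = -4*(J + K) = -4*J - 4*K)
k(N, t) = 4 - 4*t (k(N, t) = -4*(-1) - 4*t = 4 - 4*t)
√(k(-5, y(-2)) - 248) = √((4 - 4*(1 - 2)) - 248) = √((4 - 4*(-1)) - 248) = √((4 + 4) - 248) = √(8 - 248) = √(-240) = 4*I*√15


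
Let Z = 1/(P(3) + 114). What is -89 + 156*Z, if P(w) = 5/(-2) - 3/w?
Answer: -1489/17 ≈ -87.588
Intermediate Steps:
P(w) = -5/2 - 3/w (P(w) = 5*(-½) - 3/w = -5/2 - 3/w)
Z = 2/221 (Z = 1/((-5/2 - 3/3) + 114) = 1/((-5/2 - 3*⅓) + 114) = 1/((-5/2 - 1) + 114) = 1/(-7/2 + 114) = 1/(221/2) = 2/221 ≈ 0.0090498)
-89 + 156*Z = -89 + 156*(2/221) = -89 + 24/17 = -1489/17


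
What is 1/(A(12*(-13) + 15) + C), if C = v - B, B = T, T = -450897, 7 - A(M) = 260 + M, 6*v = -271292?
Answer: 3/1216709 ≈ 2.4657e-6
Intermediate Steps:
v = -135646/3 (v = (⅙)*(-271292) = -135646/3 ≈ -45215.)
A(M) = -253 - M (A(M) = 7 - (260 + M) = 7 + (-260 - M) = -253 - M)
B = -450897
C = 1217045/3 (C = -135646/3 - 1*(-450897) = -135646/3 + 450897 = 1217045/3 ≈ 4.0568e+5)
1/(A(12*(-13) + 15) + C) = 1/((-253 - (12*(-13) + 15)) + 1217045/3) = 1/((-253 - (-156 + 15)) + 1217045/3) = 1/((-253 - 1*(-141)) + 1217045/3) = 1/((-253 + 141) + 1217045/3) = 1/(-112 + 1217045/3) = 1/(1216709/3) = 3/1216709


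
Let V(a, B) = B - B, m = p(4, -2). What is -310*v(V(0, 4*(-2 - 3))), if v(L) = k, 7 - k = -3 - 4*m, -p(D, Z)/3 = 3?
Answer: 8060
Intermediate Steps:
p(D, Z) = -9 (p(D, Z) = -3*3 = -9)
m = -9
V(a, B) = 0
k = -26 (k = 7 - (-3 - 4*(-9)) = 7 - (-3 + 36) = 7 - 1*33 = 7 - 33 = -26)
v(L) = -26
-310*v(V(0, 4*(-2 - 3))) = -310*(-26) = 8060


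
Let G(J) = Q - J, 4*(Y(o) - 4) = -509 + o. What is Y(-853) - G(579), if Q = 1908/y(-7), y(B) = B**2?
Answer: 19949/98 ≈ 203.56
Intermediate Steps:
Y(o) = -493/4 + o/4 (Y(o) = 4 + (-509 + o)/4 = 4 + (-509/4 + o/4) = -493/4 + o/4)
Q = 1908/49 (Q = 1908/((-7)**2) = 1908/49 ≈ 38.939)
G(J) = 1908/49 - J
Y(-853) - G(579) = (-493/4 + (1/4)*(-853)) - (1908/49 - 1*579) = (-493/4 - 853/4) - (1908/49 - 579) = -673/2 - 1*(-26463/49) = -673/2 + 26463/49 = 19949/98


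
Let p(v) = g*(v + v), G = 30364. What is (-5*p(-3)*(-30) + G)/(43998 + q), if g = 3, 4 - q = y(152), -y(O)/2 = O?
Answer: 13832/22153 ≈ 0.62438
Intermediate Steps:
y(O) = -2*O
q = 308 (q = 4 - (-2)*152 = 4 - 1*(-304) = 4 + 304 = 308)
p(v) = 6*v (p(v) = 3*(v + v) = 3*(2*v) = 6*v)
(-5*p(-3)*(-30) + G)/(43998 + q) = (-30*(-3)*(-30) + 30364)/(43998 + 308) = (-5*(-18)*(-30) + 30364)/44306 = (90*(-30) + 30364)*(1/44306) = (-2700 + 30364)*(1/44306) = 27664*(1/44306) = 13832/22153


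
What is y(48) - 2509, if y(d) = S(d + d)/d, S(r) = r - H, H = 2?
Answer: -60169/24 ≈ -2507.0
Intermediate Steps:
S(r) = -2 + r (S(r) = r - 1*2 = r - 2 = -2 + r)
y(d) = (-2 + 2*d)/d (y(d) = (-2 + (d + d))/d = (-2 + 2*d)/d)
y(48) - 2509 = (2 - 2/48) - 2509 = (2 - 2*1/48) - 2509 = (2 - 1/24) - 2509 = 47/24 - 2509 = -60169/24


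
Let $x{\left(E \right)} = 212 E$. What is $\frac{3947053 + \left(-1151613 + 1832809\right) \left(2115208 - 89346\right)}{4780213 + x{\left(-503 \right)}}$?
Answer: $\frac{1380013038005}{4673577} \approx 2.9528 \cdot 10^{5}$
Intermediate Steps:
$\frac{3947053 + \left(-1151613 + 1832809\right) \left(2115208 - 89346\right)}{4780213 + x{\left(-503 \right)}} = \frac{3947053 + \left(-1151613 + 1832809\right) \left(2115208 - 89346\right)}{4780213 + 212 \left(-503\right)} = \frac{3947053 + 681196 \cdot 2025862}{4780213 - 106636} = \frac{3947053 + 1380009090952}{4673577} = 1380013038005 \cdot \frac{1}{4673577} = \frac{1380013038005}{4673577}$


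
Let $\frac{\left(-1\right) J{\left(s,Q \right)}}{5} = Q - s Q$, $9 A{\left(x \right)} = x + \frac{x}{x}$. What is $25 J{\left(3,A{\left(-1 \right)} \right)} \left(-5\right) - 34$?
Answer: $-34$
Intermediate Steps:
$A{\left(x \right)} = \frac{1}{9} + \frac{x}{9}$ ($A{\left(x \right)} = \frac{x + \frac{x}{x}}{9} = \frac{x + 1}{9} = \frac{1 + x}{9} = \frac{1}{9} + \frac{x}{9}$)
$J{\left(s,Q \right)} = - 5 Q + 5 Q s$ ($J{\left(s,Q \right)} = - 5 \left(Q - s Q\right) = - 5 \left(Q - Q s\right) = - 5 Q + 5 Q s$)
$25 J{\left(3,A{\left(-1 \right)} \right)} \left(-5\right) - 34 = 25 \cdot 5 \left(\frac{1}{9} + \frac{1}{9} \left(-1\right)\right) \left(-1 + 3\right) \left(-5\right) - 34 = 25 \cdot 5 \left(\frac{1}{9} - \frac{1}{9}\right) 2 \left(-5\right) - 34 = 25 \cdot 5 \cdot 0 \cdot 2 \left(-5\right) - 34 = 25 \cdot 0 \left(-5\right) - 34 = 25 \cdot 0 - 34 = 0 - 34 = -34$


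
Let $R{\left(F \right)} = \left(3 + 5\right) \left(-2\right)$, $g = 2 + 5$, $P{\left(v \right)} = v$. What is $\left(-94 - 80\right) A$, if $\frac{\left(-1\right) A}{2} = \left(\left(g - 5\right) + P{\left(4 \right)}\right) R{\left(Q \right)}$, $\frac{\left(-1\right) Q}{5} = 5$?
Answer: $-33408$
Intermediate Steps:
$Q = -25$ ($Q = \left(-5\right) 5 = -25$)
$g = 7$
$R{\left(F \right)} = -16$ ($R{\left(F \right)} = 8 \left(-2\right) = -16$)
$A = 192$ ($A = - 2 \left(\left(7 - 5\right) + 4\right) \left(-16\right) = - 2 \left(2 + 4\right) \left(-16\right) = - 2 \cdot 6 \left(-16\right) = \left(-2\right) \left(-96\right) = 192$)
$\left(-94 - 80\right) A = \left(-94 - 80\right) 192 = \left(-174\right) 192 = -33408$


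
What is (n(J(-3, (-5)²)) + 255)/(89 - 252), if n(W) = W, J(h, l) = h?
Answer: -252/163 ≈ -1.5460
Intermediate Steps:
(n(J(-3, (-5)²)) + 255)/(89 - 252) = (-3 + 255)/(89 - 252) = 252/(-163) = 252*(-1/163) = -252/163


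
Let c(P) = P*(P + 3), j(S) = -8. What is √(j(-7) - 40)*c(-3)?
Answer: 0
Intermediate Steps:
c(P) = P*(3 + P)
√(j(-7) - 40)*c(-3) = √(-8 - 40)*(-3*(3 - 3)) = √(-48)*(-3*0) = (4*I*√3)*0 = 0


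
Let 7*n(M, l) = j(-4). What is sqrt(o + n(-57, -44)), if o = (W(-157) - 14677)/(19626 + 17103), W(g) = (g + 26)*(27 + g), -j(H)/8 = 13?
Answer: 13*I*sqrt(13120415)/12243 ≈ 3.8462*I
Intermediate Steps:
j(H) = -104 (j(H) = -8*13 = -104)
n(M, l) = -104/7 (n(M, l) = (1/7)*(-104) = -104/7)
W(g) = (26 + g)*(27 + g)
o = 2353/36729 (o = ((702 + (-157)**2 + 53*(-157)) - 14677)/(19626 + 17103) = ((702 + 24649 - 8321) - 14677)/36729 = (17030 - 14677)*(1/36729) = 2353*(1/36729) = 2353/36729 ≈ 0.064064)
sqrt(o + n(-57, -44)) = sqrt(2353/36729 - 104/7) = sqrt(-543335/36729) = 13*I*sqrt(13120415)/12243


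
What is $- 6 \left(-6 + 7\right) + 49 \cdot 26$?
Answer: $1268$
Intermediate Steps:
$- 6 \left(-6 + 7\right) + 49 \cdot 26 = \left(-6\right) 1 + 1274 = -6 + 1274 = 1268$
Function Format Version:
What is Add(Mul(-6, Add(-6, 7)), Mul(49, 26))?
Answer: 1268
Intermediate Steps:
Add(Mul(-6, Add(-6, 7)), Mul(49, 26)) = Add(Mul(-6, 1), 1274) = Add(-6, 1274) = 1268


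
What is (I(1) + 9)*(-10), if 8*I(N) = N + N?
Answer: -185/2 ≈ -92.500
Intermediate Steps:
I(N) = N/4 (I(N) = (N + N)/8 = (2*N)/8 = N/4)
(I(1) + 9)*(-10) = ((¼)*1 + 9)*(-10) = (¼ + 9)*(-10) = (37/4)*(-10) = -185/2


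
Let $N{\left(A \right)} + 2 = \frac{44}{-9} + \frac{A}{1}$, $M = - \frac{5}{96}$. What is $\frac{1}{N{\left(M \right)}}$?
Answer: $- \frac{288}{1999} \approx -0.14407$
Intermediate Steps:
$M = - \frac{5}{96}$ ($M = \left(-5\right) \frac{1}{96} = - \frac{5}{96} \approx -0.052083$)
$N{\left(A \right)} = - \frac{62}{9} + A$ ($N{\left(A \right)} = -2 + \left(\frac{44}{-9} + \frac{A}{1}\right) = -2 + \left(44 \left(- \frac{1}{9}\right) + A 1\right) = -2 + \left(- \frac{44}{9} + A\right) = - \frac{62}{9} + A$)
$\frac{1}{N{\left(M \right)}} = \frac{1}{- \frac{62}{9} - \frac{5}{96}} = \frac{1}{- \frac{1999}{288}} = - \frac{288}{1999}$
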